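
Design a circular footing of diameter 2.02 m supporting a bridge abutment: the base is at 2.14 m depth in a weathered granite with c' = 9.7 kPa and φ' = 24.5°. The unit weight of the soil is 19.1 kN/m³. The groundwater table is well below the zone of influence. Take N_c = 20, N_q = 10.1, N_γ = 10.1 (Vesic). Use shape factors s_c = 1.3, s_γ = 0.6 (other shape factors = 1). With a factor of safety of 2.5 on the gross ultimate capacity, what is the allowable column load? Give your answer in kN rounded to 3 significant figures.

P_all ≈ 1000 kN

q = γ·D_f = 19.1 × 2.14 = 40.874 kPa.
c·N_c·s_c = 9.7 × 20 × 1.3 = 252.2 kPa
q·N_q = 40.874 × 10.1 = 412.83 kPa
0.5·γ·B·N_γ·s_γ = 0.5 × 19.1 × 2.02 × 10.1 × 0.6 = 116.9 kPa
q_ult = 252.2 + 412.83 + 116.9 = 781.93 kPa.
Gross allowable pressure q_all = 781.93 / 2.5 = 312.77 kPa.
Footing area = 3.2047 m², so allowable column load = 312.77 × 3.2047 = 1002.3 kN.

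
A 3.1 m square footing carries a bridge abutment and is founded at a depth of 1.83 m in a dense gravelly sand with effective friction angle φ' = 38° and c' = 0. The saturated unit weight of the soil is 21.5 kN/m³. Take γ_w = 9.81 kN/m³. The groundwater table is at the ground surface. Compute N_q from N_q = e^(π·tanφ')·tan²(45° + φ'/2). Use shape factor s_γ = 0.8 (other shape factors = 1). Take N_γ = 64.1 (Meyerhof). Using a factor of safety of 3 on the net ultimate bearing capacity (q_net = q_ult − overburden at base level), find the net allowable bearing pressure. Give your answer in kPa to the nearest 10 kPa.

q_all(net) ≈ 650 kPa

N_q = e^(π·tan38°)·tan²(64°) = 48.93.
With the water table at the surface the whole profile is submerged: γ' = 21.5 − 9.81 = 11.69 kN/m³, so q = γ'·D_f = 21.393 kPa; the same γ' applies in the ½γBN_γ term.
q_ult = q·N_q + 0.5·γ·B·N_γ·s_γ
     = 21.393 × 48.933 + 0.5 × 11.69 × 3.1 × 64.1 × 0.8
     = 1046.8 + 929.17 = 1976 kPa.
q_net = 1976 − 21.393 = 1954.6 kPa.
q_all(net) = 1954.6 / 3 = 651.53 kPa.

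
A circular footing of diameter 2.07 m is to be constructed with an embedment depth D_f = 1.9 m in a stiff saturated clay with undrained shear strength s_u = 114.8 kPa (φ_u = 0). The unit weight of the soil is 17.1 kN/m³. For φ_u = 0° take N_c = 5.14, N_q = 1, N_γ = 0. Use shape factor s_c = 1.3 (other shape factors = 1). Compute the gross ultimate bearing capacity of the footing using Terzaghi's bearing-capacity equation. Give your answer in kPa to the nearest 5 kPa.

q_ult ≈ 800 kPa

Overburden at base level: q = 17.1 × 1.9 = 32.49 kPa.
Cohesion term c·N_c·s_c = 114.8 × 5.14 × 1.3 = 767.09 kPa; surcharge term q·N_q = 32.49 × 1 = 32.49 kPa.
q_ult = 767.09 + 32.49 = 799.58 kPa.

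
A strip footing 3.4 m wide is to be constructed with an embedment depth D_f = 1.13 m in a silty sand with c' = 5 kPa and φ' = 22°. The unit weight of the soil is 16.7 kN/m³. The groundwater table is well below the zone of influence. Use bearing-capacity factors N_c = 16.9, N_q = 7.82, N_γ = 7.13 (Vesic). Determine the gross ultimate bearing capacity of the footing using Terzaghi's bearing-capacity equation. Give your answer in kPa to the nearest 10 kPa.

q_ult ≈ 430 kPa

Overburden at base level: q = 16.7 × 1.13 = 18.871 kPa.
Cohesion term c·N_c = 5 × 16.9 = 84.5 kPa; surcharge term q·N_q = 18.871 × 7.82 = 147.57 kPa; self-weight term 0.5·γ·B·N_γ = 0.5 × 16.7 × 3.4 × 7.13 = 202.42 kPa.
q_ult = 84.5 + 147.57 + 202.42 = 434.49 kPa.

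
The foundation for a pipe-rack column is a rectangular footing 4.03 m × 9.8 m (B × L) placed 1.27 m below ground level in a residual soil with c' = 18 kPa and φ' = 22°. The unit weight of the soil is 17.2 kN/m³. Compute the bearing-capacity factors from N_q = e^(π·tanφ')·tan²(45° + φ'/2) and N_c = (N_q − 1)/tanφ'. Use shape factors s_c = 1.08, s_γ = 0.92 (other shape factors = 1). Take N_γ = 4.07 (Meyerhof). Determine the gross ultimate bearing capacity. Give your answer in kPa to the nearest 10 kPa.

tan22° = 0.404, so N_q = e^(π×0.404)·tan²(56°) = 3.558 × 2.198 = 7.82.
N_c = (7.82 − 1)/tan22° = 16.88.
Effective surcharge at the founding depth q = γ·D_f = 17.2 × 1.27 = 21.844 kPa.
q_ult = c·N_c·s_c + q·N_q + 0.5·γ·B·N_γ·s_γ
     = 18 × 16.883 × 1.08 + 21.844 × 7.8211 + 0.5 × 17.2 × 4.03 × 4.07 × 0.92
     = 328.2 + 170.84 + 129.77 = 628.82 kPa.

q_ult ≈ 630 kPa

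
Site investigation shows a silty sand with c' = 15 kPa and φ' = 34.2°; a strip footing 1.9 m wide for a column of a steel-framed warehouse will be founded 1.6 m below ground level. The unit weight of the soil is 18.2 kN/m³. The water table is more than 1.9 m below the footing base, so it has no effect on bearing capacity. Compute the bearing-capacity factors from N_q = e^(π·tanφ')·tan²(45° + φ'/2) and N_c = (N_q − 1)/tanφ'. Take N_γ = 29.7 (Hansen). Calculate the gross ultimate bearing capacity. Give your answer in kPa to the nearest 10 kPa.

q_ult ≈ 2040 kPa

tan34.2° = 0.6796, so N_q = e^(π×0.6796)·tan²(62.1°) = 8.457 × 3.567 = 30.17.
N_c = (30.17 − 1)/tan34.2° = 42.92.
q = γ·D_f = 18.2 × 1.6 = 29.12 kPa.
c·N_c = 15 × 42.919 = 643.78 kPa
q·N_q = 29.12 × 30.168 = 878.48 kPa
0.5·γ·B·N_γ = 0.5 × 18.2 × 1.9 × 29.7 = 513.51 kPa
q_ult = 643.78 + 878.48 + 513.51 = 2035.8 kPa.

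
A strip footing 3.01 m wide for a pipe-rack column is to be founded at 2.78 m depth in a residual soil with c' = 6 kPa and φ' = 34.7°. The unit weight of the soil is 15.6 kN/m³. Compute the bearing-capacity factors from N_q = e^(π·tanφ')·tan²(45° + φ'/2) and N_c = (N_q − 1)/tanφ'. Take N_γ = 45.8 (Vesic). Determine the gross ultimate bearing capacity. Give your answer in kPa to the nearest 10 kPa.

tan34.7° = 0.6924, so N_q = e^(π×0.6924)·tan²(62.35°) = 8.805 × 3.643 = 32.08.
N_c = (32.08 − 1)/tan34.7° = 44.89.
q = γ·D_f = 15.6 × 2.78 = 43.368 kPa.
c·N_c = 6 × 44.886 = 269.32 kPa
q·N_q = 43.368 × 32.081 = 1391.3 kPa
0.5·γ·B·N_γ = 0.5 × 15.6 × 3.01 × 45.8 = 1075.3 kPa
q_ult = 269.32 + 1391.3 + 1075.3 = 2735.9 kPa.

q_ult ≈ 2740 kPa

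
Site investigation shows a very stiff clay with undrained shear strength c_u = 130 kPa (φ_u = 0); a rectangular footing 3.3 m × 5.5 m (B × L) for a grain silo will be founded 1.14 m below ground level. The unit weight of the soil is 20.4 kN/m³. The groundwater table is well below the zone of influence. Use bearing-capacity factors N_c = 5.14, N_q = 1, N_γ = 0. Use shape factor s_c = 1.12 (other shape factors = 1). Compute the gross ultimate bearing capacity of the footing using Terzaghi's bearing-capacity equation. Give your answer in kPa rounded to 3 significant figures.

q_ult ≈ 772 kPa

Overburden at base level: q = 20.4 × 1.14 = 23.256 kPa.
Cohesion term c·N_c·s_c = 130 × 5.14 × 1.12 = 748.38 kPa; surcharge term q·N_q = 23.256 × 1 = 23.256 kPa.
q_ult = 748.38 + 23.256 = 771.64 kPa.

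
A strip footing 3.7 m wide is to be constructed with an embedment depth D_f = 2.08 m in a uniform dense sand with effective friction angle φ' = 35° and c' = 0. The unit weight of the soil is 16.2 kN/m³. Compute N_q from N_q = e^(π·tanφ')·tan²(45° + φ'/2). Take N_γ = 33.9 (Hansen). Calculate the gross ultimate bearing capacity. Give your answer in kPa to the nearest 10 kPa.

tan35° = 0.7002, so N_q = e^(π×0.7002)·tan²(62.5°) = 9.023 × 3.69 = 33.3.
Effective surcharge at the founding depth q = γ·D_f = 16.2 × 2.08 = 33.696 kPa.
q_ult = q·N_q + 0.5·γ·B·N_γ
     = 33.696 × 33.296 + 0.5 × 16.2 × 3.7 × 33.9
     = 1121.9 + 1016 = 2137.9 kPa.

q_ult ≈ 2140 kPa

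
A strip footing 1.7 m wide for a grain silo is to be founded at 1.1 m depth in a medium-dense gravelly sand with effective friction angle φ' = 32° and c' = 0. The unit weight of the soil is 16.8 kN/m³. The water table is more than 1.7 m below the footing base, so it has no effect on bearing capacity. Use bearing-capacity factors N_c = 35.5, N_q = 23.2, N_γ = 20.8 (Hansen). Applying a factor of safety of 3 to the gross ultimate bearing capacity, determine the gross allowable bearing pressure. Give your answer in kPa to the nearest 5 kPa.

Overburden at base level: q = 16.8 × 1.1 = 18.48 kPa.
Surcharge term q·N_q = 18.48 × 23.2 = 428.74 kPa; self-weight term 0.5·γ·B·N_γ = 0.5 × 16.8 × 1.7 × 20.8 = 297.02 kPa.
q_ult = 428.74 + 297.02 = 725.76 kPa.
q_all = q_ult / FS = 725.76 / 3 = 241.92 kPa.

q_all ≈ 240 kPa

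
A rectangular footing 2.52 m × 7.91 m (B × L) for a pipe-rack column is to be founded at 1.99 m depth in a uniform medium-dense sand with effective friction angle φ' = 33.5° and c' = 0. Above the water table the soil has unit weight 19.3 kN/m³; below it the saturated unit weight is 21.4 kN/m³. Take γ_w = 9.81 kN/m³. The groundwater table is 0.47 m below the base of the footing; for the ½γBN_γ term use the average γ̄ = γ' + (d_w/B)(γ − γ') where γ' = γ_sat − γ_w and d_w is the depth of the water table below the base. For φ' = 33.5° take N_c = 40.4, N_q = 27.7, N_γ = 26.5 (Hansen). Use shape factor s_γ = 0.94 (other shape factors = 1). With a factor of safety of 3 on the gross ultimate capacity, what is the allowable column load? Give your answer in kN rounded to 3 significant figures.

P_all ≈ 9790 kN

Effective surcharge at the founding depth q = γ·D_f = 19.3 × 1.99 = 38.407 kPa.
With d_w = 0.47 m < B, γ̄ = 11.59 + (0.47/2.52) × (19.3 − 11.59) = 13.028 kN/m³.
q_ult = q·N_q + 0.5·γ·B·N_γ·s_γ
     = 38.407 × 27.7 + 0.5 × 13.028 × 2.52 × 26.5 × 0.94
     = 1063.9 + 408.9 = 1472.8 kPa.
Gross allowable pressure q_all = 1472.8 / 3 = 490.93 kPa.
Footing area = 19.9332 m², so allowable column load = 490.93 × 19.9332 = 9785.7 kN.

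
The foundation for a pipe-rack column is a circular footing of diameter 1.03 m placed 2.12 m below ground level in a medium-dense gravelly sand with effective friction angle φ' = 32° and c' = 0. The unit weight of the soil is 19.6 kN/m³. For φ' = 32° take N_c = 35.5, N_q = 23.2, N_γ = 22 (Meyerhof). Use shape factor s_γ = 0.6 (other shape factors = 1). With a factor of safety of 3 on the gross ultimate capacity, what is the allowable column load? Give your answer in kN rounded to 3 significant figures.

P_all ≈ 305 kN

q = γ·D_f = 19.6 × 2.12 = 41.552 kPa.
q·N_q = 41.552 × 23.2 = 964.01 kPa
0.5·γ·B·N_γ·s_γ = 0.5 × 19.6 × 1.03 × 22 × 0.6 = 133.24 kPa
q_ult = 964.01 + 133.24 = 1097.2 kPa.
Gross allowable pressure q_all = 1097.2 / 3 = 365.75 kPa.
Footing area = 0.8332 m², so allowable column load = 365.75 × 0.8332 = 304.74 kN.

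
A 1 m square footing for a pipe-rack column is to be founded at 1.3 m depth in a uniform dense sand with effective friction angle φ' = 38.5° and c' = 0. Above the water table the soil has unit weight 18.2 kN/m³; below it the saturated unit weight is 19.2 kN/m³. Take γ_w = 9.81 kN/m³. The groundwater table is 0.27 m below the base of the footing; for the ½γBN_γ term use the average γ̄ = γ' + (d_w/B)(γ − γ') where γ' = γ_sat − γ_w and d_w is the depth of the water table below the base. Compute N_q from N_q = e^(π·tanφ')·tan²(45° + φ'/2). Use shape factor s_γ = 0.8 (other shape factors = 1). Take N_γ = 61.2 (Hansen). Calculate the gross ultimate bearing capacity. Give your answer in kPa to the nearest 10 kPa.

tan38.5° = 0.7954, so N_q = e^(π×0.7954)·tan²(64.25°) = 12.17 × 4.298 = 52.31.
q = γ·D_f = 18.2 × 1.3 = 23.66 kPa.
γ' = 9.39 kN/m³; averaging over the depth B below the base, γ̄ = γ' + (d_w/B)(γ − γ') = 11.769 kN/m³.
q·N_q = 23.66 × 52.307 = 1237.6 kPa
0.5·γ·B·N_γ·s_γ = 0.5 × 11.769 × 1 × 61.2 × 0.8 = 288.1 kPa
q_ult = 1237.6 + 288.1 = 1525.7 kPa.

q_ult ≈ 1530 kPa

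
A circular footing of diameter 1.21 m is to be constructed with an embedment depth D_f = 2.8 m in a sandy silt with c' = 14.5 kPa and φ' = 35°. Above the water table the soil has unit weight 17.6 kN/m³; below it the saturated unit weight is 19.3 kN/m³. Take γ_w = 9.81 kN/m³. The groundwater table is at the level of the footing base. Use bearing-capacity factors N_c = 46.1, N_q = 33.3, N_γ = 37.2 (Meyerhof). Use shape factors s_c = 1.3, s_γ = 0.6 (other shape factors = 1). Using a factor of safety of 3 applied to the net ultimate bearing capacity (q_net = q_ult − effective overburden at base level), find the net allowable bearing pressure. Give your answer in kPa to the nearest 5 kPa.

q = γ·D_f = 17.6 × 2.8 = 49.28 kPa.
For the ½γBN_γ term take γ' = 19.3 − 9.81 = 9.49 kN/m³ (soil below base is submerged).
c·N_c·s_c = 14.5 × 46.1 × 1.3 = 868.99 kPa
q·N_q = 49.28 × 33.3 = 1641 kPa
0.5·γ·B·N_γ·s_γ = 0.5 × 9.49 × 1.21 × 37.2 × 0.6 = 128.15 kPa
q_ult = 868.99 + 1641 + 128.15 = 2638.2 kPa.
Net ultimate: q_net = 2638.2 − 49.28 = 2588.9 kPa.
q_all(net) = 2588.9 / 3 = 862.96 kPa.

q_all(net) ≈ 865 kPa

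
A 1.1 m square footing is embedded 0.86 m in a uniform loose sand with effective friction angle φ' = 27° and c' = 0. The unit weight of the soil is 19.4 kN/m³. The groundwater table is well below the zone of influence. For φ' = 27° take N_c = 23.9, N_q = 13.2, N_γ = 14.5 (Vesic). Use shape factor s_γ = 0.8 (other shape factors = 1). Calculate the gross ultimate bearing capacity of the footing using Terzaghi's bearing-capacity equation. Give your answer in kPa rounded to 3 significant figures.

q = γ·D_f = 19.4 × 0.86 = 16.684 kPa.
q·N_q = 16.684 × 13.2 = 220.23 kPa
0.5·γ·B·N_γ·s_γ = 0.5 × 19.4 × 1.1 × 14.5 × 0.8 = 123.77 kPa
q_ult = 220.23 + 123.77 = 344 kPa.

q_ult ≈ 344 kPa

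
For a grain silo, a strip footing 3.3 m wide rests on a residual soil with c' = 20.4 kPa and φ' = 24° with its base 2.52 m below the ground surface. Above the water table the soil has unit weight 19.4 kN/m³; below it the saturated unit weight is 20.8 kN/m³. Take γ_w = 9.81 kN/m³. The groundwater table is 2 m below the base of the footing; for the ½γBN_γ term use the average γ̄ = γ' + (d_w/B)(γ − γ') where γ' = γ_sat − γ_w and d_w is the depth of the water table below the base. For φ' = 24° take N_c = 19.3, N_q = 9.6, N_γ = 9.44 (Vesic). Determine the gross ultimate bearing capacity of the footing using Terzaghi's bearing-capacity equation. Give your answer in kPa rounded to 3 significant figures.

q_ult ≈ 1110 kPa

Effective surcharge at the founding depth q = γ·D_f = 19.4 × 2.52 = 48.888 kPa.
With d_w = 2 m < B, γ̄ = 10.99 + (2/3.3) × (19.4 − 10.99) = 16.087 kN/m³.
q_ult = c·N_c + q·N_q + 0.5·γ·B·N_γ
     = 20.4 × 19.3 + 48.888 × 9.6 + 0.5 × 16.087 × 3.3 × 9.44
     = 393.72 + 469.32 + 250.57 = 1113.6 kPa.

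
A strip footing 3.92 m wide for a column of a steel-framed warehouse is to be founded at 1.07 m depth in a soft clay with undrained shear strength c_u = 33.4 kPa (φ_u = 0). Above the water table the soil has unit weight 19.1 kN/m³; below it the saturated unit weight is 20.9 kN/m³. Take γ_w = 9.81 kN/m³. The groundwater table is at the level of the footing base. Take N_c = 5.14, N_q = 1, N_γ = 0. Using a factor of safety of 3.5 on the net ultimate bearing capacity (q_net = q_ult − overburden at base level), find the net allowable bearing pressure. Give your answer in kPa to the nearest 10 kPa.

q_all(net) ≈ 50 kPa

Overburden at base level: q = 19.1 × 1.07 = 20.437 kPa.
Cohesion term c·N_c = 33.4 × 5.14 = 171.68 kPa; surcharge term q·N_q = 20.437 × 1 = 20.437 kPa.
q_ult = 171.68 + 20.437 = 192.11 kPa.
q_net = 192.11 − 20.437 = 171.68 kPa.
q_all(net) = 171.68 / 3.5 = 49.05 kPa.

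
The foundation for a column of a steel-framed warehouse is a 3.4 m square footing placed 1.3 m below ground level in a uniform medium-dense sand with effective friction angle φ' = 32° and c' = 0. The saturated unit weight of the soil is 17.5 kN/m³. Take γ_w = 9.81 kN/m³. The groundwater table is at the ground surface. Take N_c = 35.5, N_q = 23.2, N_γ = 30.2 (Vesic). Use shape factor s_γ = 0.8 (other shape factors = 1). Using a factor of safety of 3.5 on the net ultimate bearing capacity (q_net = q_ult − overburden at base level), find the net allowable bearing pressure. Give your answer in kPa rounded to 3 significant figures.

γ' = 17.5 − 9.81 = 7.69 kN/m³ (submerged throughout). q = 7.69 × 1.3 = 9.997 kPa; the same γ' applies in the ½γBN_γ term.
q·N_q = 9.997 × 23.2 = 231.93 kPa
0.5·γ·B·N_γ·s_γ = 0.5 × 7.69 × 3.4 × 30.2 × 0.8 = 315.84 kPa
q_ult = 231.93 + 315.84 = 547.77 kPa.
q_net = 547.77 − 9.997 = 537.78 kPa.
q_all(net) = 537.78 / 3.5 = 153.65 kPa.

q_all(net) ≈ 154 kPa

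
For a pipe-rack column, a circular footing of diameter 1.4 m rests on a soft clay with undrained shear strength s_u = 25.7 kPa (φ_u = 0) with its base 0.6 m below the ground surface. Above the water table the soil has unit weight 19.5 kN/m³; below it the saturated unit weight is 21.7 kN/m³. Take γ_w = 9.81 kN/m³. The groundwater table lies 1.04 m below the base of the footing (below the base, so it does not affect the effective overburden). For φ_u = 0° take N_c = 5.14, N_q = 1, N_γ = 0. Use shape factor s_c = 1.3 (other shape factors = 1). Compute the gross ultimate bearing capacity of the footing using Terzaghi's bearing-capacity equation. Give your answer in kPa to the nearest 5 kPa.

Effective surcharge at the founding depth q = γ·D_f = 19.5 × 0.6 = 11.7 kPa.
q_ult = c·N_c·s_c + q·N_q
     = 25.7 × 5.14 × 1.3 + 11.7 × 1
     = 171.73 + 11.7 = 183.43 kPa.

q_ult ≈ 185 kPa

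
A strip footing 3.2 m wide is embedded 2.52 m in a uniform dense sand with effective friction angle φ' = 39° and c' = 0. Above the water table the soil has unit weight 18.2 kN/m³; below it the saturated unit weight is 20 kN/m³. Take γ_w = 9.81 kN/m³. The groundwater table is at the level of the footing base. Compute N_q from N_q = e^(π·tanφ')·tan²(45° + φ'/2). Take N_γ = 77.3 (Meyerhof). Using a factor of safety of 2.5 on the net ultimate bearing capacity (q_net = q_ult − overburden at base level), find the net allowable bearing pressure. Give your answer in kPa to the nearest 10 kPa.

q_all(net) ≈ 1510 kPa

N_q = e^(π·tan39°)·tan²(64.5°) = 55.96.
Effective surcharge at the founding depth q = γ·D_f = 18.2 × 2.52 = 45.864 kPa.
The water table coincides with the base, so in the self-weight term γ → γ' = 10.19 kN/m³.
q_ult = q·N_q + 0.5·γ·B·N_γ
     = 45.864 × 55.957 + 0.5 × 10.19 × 3.2 × 77.3
     = 2566.4 + 1260.3 = 3826.7 kPa.
q_net = 3826.7 − 45.864 = 3780.9 kPa.
q_all(net) = 3780.9 / 2.5 = 1512.3 kPa.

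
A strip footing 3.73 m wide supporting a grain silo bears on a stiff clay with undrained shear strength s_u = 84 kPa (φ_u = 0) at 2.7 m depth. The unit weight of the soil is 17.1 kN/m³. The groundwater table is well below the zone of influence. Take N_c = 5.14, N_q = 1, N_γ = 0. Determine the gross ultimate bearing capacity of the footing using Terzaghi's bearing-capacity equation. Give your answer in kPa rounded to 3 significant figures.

Overburden at base level: q = 17.1 × 2.7 = 46.17 kPa.
Cohesion term c·N_c = 84 × 5.14 = 431.76 kPa; surcharge term q·N_q = 46.17 × 1 = 46.17 kPa.
q_ult = 431.76 + 46.17 = 477.93 kPa.

q_ult ≈ 478 kPa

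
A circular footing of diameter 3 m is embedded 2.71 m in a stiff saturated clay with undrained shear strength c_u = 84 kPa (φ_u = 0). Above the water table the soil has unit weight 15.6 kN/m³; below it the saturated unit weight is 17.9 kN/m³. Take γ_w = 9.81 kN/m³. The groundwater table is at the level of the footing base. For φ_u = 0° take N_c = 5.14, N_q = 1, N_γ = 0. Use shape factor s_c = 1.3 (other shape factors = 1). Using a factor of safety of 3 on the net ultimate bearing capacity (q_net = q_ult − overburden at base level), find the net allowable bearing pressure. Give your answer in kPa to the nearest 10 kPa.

q_all(net) ≈ 190 kPa

Effective surcharge at the founding depth q = γ·D_f = 15.6 × 2.71 = 42.276 kPa.
q_ult = c·N_c·s_c + q·N_q
     = 84 × 5.14 × 1.3 + 42.276 × 1
     = 561.29 + 42.276 = 603.56 kPa.
q_net = 603.56 − 42.276 = 561.29 kPa.
q_all(net) = 561.29 / 3 = 187.1 kPa.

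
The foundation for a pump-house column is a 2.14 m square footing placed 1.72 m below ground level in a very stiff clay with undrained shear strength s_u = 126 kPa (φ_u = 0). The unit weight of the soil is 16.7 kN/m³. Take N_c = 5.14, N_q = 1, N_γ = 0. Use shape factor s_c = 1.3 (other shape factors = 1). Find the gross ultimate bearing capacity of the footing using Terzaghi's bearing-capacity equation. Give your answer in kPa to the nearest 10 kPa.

q = γ·D_f = 16.7 × 1.72 = 28.724 kPa.
c·N_c·s_c = 126 × 5.14 × 1.3 = 841.93 kPa
q·N_q = 28.724 × 1 = 28.724 kPa
q_ult = 841.93 + 28.724 = 870.66 kPa.

q_ult ≈ 870 kPa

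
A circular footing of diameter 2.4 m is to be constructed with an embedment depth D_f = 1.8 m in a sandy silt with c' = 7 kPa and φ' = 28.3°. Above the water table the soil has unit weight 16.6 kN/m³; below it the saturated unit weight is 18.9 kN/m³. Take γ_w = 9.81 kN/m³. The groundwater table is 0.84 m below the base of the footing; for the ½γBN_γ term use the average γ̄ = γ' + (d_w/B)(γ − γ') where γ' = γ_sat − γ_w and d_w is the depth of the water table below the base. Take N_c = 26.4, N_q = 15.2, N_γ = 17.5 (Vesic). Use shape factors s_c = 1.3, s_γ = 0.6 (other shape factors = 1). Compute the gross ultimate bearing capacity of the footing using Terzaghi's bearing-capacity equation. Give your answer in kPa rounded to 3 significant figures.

q = γ·D_f = 16.6 × 1.8 = 29.88 kPa.
γ' = 9.09 kN/m³; averaging over the depth B below the base, γ̄ = γ' + (d_w/B)(γ − γ') = 11.718 kN/m³.
c·N_c·s_c = 7 × 26.4 × 1.3 = 240.24 kPa
q·N_q = 29.88 × 15.2 = 454.18 kPa
0.5·γ·B·N_γ·s_γ = 0.5 × 11.718 × 2.4 × 17.5 × 0.6 = 147.65 kPa
q_ult = 240.24 + 454.18 + 147.65 = 842.07 kPa.

q_ult ≈ 842 kPa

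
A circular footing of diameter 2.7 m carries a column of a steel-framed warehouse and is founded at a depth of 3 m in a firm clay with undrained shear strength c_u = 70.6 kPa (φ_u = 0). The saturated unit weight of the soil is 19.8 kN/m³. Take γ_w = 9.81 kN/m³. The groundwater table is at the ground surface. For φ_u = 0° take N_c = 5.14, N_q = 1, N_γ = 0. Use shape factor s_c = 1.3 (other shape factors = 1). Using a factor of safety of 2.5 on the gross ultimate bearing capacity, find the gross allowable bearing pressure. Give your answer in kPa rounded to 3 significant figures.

Water table at ground surface, so effective unit weight γ' = 19.8 − 9.81 = 9.99 kN/m³ is used throughout; overburden q = 9.99 × 3 = 29.97 kPa.
Cohesion term c·N_c·s_c = 70.6 × 5.14 × 1.3 = 471.75 kPa; surcharge term q·N_q = 29.97 × 1 = 29.97 kPa.
q_ult = 471.75 + 29.97 = 501.72 kPa.
q_all = 501.72 / 2.5 = 200.69 kPa.

q_all ≈ 201 kPa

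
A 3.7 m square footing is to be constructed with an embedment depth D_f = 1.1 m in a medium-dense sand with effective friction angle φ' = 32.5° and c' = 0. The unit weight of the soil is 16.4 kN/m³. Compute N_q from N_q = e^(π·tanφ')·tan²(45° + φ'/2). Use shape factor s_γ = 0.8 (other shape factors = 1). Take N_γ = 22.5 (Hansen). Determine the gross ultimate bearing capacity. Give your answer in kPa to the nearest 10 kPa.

tan32.5° = 0.6371, so N_q = e^(π×0.6371)·tan²(61.25°) = 7.4 × 3.322 = 24.58.
q = γ·D_f = 16.4 × 1.1 = 18.04 kPa.
q·N_q = 18.04 × 24.585 = 443.51 kPa
0.5·γ·B·N_γ·s_γ = 0.5 × 16.4 × 3.7 × 22.5 × 0.8 = 546.12 kPa
q_ult = 443.51 + 546.12 = 989.63 kPa.

q_ult ≈ 990 kPa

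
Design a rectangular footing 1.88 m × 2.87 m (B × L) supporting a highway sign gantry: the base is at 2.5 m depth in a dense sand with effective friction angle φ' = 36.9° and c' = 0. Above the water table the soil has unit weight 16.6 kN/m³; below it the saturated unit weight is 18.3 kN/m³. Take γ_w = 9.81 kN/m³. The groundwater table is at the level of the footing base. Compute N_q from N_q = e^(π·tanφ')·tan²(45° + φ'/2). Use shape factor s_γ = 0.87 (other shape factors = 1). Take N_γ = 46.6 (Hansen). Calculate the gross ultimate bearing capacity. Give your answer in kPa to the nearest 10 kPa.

tan36.9° = 0.7508, so N_q = e^(π×0.7508)·tan²(63.45°) = 10.578 × 4.005 = 42.37.
Effective surcharge at the founding depth q = γ·D_f = 16.6 × 2.5 = 41.5 kPa.
The water table coincides with the base, so in the self-weight term γ → γ' = 8.49 kN/m³.
q_ult = q·N_q + 0.5·γ·B·N_γ·s_γ
     = 41.5 × 42.368 + 0.5 × 8.49 × 1.88 × 46.6 × 0.87
     = 1758.3 + 323.55 = 2081.8 kPa.

q_ult ≈ 2080 kPa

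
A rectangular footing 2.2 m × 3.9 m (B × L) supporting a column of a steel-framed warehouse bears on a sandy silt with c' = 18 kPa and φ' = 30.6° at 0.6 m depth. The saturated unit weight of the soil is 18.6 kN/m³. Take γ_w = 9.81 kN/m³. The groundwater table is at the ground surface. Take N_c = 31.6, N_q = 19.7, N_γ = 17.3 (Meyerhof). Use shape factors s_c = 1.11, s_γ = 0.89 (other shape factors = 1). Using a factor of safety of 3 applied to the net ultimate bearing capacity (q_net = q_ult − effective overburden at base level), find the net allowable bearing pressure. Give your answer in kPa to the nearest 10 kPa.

γ' = 18.6 − 9.81 = 8.79 kN/m³ (submerged throughout). q = 8.79 × 0.6 = 5.274 kPa; the same γ' applies in the ½γBN_γ term.
c·N_c·s_c = 18 × 31.6 × 1.11 = 631.37 kPa
q·N_q = 5.274 × 19.7 = 103.9 kPa
0.5·γ·B·N_γ·s_γ = 0.5 × 8.79 × 2.2 × 17.3 × 0.89 = 148.87 kPa
q_ult = 631.37 + 103.9 + 148.87 = 884.14 kPa.
Net ultimate: q_net = 884.14 − 5.274 = 878.87 kPa.
q_all(net) = 878.87 / 3 = 292.96 kPa.

q_all(net) ≈ 290 kPa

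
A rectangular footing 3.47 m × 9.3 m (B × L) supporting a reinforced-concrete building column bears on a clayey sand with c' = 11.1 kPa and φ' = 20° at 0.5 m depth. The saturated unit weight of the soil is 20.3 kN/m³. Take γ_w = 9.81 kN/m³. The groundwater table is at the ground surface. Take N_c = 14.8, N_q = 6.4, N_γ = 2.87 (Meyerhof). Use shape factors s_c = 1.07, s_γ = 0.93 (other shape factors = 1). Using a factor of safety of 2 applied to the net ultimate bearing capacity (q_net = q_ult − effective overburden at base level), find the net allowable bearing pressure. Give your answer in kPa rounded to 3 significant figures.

With the water table at the surface the whole profile is submerged: γ' = 20.3 − 9.81 = 10.49 kN/m³, so q = γ'·D_f = 5.245 kPa; the same γ' applies in the ½γBN_γ term.
q_ult = c·N_c·s_c + q·N_q + 0.5·γ·B·N_γ·s_γ
     = 11.1 × 14.8 × 1.07 + 5.245 × 6.4 + 0.5 × 10.49 × 3.47 × 2.87 × 0.93
     = 175.78 + 33.568 + 48.578 = 257.93 kPa.
Net ultimate: q_net = 257.93 − 5.245 = 252.68 kPa.
q_all(net) = 252.68 / 2 = 126.34 kPa.

q_all(net) ≈ 126 kPa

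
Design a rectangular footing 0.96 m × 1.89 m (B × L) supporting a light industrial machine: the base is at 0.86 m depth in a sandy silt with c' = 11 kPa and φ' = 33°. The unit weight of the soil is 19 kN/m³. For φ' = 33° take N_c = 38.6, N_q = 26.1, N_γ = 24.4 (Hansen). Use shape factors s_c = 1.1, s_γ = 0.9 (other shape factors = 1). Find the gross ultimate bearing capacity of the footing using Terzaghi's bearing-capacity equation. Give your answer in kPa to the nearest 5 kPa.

q = γ·D_f = 19 × 0.86 = 16.34 kPa.
c·N_c·s_c = 11 × 38.6 × 1.1 = 467.06 kPa
q·N_q = 16.34 × 26.1 = 426.47 kPa
0.5·γ·B·N_γ·s_γ = 0.5 × 19 × 0.96 × 24.4 × 0.9 = 200.28 kPa
q_ult = 467.06 + 426.47 + 200.28 = 1093.8 kPa.

q_ult ≈ 1095 kPa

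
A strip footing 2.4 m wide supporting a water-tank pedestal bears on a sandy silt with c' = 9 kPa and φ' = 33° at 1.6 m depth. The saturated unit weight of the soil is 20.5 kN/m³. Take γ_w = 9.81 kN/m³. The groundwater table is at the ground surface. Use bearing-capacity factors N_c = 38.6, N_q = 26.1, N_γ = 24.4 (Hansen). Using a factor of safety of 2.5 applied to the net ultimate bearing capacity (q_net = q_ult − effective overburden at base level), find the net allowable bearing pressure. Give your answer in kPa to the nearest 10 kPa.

q_all(net) ≈ 440 kPa

With the water table at the surface the whole profile is submerged: γ' = 20.5 − 9.81 = 10.69 kN/m³, so q = γ'·D_f = 17.104 kPa; the same γ' applies in the ½γBN_γ term.
q_ult = c·N_c + q·N_q + 0.5·γ·B·N_γ
     = 9 × 38.6 + 17.104 × 26.1 + 0.5 × 10.69 × 2.4 × 24.4
     = 347.4 + 446.41 + 313 = 1106.8 kPa.
Net ultimate: q_net = 1106.8 − 17.104 = 1089.7 kPa.
q_all(net) = 1089.7 / 2.5 = 435.89 kPa.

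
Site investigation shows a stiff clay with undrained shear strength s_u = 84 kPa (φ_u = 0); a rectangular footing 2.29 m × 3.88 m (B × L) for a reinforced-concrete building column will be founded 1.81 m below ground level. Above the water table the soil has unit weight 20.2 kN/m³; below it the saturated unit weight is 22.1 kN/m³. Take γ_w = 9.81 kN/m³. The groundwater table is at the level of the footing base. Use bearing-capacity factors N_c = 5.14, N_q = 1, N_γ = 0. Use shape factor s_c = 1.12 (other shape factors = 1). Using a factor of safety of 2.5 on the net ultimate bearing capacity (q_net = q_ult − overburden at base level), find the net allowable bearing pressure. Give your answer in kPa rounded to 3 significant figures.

q_all(net) ≈ 193 kPa

Overburden at base level: q = 20.2 × 1.81 = 36.562 kPa.
Cohesion term c·N_c·s_c = 84 × 5.14 × 1.12 = 483.57 kPa; surcharge term q·N_q = 36.562 × 1 = 36.562 kPa.
q_ult = 483.57 + 36.562 = 520.13 kPa.
q_net = 520.13 − 36.562 = 483.57 kPa.
q_all(net) = 483.57 / 2.5 = 193.43 kPa.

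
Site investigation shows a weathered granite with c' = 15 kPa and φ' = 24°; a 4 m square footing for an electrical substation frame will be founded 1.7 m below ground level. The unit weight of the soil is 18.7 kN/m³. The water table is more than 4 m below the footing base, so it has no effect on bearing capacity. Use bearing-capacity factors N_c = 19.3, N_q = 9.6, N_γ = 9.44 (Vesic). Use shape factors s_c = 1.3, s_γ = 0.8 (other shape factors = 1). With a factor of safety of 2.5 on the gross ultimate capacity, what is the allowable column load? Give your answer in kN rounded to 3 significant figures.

P_all ≈ 6170 kN

q = γ·D_f = 18.7 × 1.7 = 31.79 kPa.
c·N_c·s_c = 15 × 19.3 × 1.3 = 376.35 kPa
q·N_q = 31.79 × 9.6 = 305.18 kPa
0.5·γ·B·N_γ·s_γ = 0.5 × 18.7 × 4 × 9.44 × 0.8 = 282.44 kPa
q_ult = 376.35 + 305.18 + 282.44 = 963.98 kPa.
Gross allowable pressure q_all = 963.98 / 2.5 = 385.59 kPa.
Footing area = 16 m², so allowable column load = 385.59 × 16 = 6169.5 kN.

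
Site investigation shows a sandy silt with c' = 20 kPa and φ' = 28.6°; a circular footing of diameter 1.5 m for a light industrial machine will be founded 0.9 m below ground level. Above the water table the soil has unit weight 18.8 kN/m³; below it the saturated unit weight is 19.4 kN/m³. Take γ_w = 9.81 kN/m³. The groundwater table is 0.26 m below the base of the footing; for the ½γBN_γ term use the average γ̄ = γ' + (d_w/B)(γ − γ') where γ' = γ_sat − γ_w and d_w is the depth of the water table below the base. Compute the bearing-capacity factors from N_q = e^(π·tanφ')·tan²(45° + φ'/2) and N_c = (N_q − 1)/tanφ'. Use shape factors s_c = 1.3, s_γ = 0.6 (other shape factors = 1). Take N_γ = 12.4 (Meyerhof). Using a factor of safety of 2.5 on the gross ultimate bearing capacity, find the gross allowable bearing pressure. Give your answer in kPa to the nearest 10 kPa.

N_q = e^(π·tan28.6°)·tan²(59.3°) = 15.73; N_c = (N_q − 1)/tanφ' = 27.01.
Effective surcharge at the founding depth q = γ·D_f = 18.8 × 0.9 = 16.92 kPa.
With d_w = 0.26 m < B, γ̄ = 9.59 + (0.26/1.5) × (18.8 − 9.59) = 11.186 kN/m³.
q_ult = c·N_c·s_c + q·N_q + 0.5·γ·B·N_γ·s_γ
     = 20 × 27.013 × 1.3 + 16.92 × 15.728 + 0.5 × 11.186 × 1.5 × 12.4 × 0.6
     = 702.33 + 266.11 + 62.42 = 1030.9 kPa.
q_all = 1030.9 / 2.5 = 412.34 kPa.

q_all ≈ 410 kPa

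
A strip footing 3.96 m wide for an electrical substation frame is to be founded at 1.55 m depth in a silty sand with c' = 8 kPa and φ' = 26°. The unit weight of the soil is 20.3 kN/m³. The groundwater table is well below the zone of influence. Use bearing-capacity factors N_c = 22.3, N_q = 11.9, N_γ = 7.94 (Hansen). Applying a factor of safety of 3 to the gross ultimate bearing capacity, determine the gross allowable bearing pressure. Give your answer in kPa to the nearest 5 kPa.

q = γ·D_f = 20.3 × 1.55 = 31.465 kPa.
c·N_c = 8 × 22.3 = 178.4 kPa
q·N_q = 31.465 × 11.9 = 374.43 kPa
0.5·γ·B·N_γ = 0.5 × 20.3 × 3.96 × 7.94 = 319.14 kPa
q_ult = 178.4 + 374.43 + 319.14 = 871.97 kPa.
q_all = q_ult / FS = 871.97 / 3 = 290.66 kPa.

q_all ≈ 290 kPa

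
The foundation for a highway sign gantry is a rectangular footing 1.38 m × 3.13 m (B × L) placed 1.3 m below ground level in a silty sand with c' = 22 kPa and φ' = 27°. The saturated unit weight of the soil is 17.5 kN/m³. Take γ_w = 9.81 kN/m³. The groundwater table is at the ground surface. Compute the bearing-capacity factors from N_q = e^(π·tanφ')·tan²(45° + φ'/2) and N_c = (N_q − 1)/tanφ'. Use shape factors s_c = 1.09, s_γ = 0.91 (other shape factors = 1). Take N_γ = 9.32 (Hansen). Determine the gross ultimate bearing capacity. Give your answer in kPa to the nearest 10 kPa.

q_ult ≈ 750 kPa

tan27° = 0.5095, so N_q = e^(π×0.5095)·tan²(58.5°) = 4.957 × 2.663 = 13.2.
N_c = (13.2 − 1)/tan27° = 23.94.
γ' = 17.5 − 9.81 = 7.69 kN/m³ (submerged throughout). q = 7.69 × 1.3 = 9.997 kPa; the same γ' applies in the ½γBN_γ term.
c·N_c·s_c = 22 × 23.942 × 1.09 = 574.13 kPa
q·N_q = 9.997 × 13.199 = 131.95 kPa
0.5·γ·B·N_γ·s_γ = 0.5 × 7.69 × 1.38 × 9.32 × 0.91 = 45.002 kPa
q_ult = 574.13 + 131.95 + 45.002 = 751.09 kPa.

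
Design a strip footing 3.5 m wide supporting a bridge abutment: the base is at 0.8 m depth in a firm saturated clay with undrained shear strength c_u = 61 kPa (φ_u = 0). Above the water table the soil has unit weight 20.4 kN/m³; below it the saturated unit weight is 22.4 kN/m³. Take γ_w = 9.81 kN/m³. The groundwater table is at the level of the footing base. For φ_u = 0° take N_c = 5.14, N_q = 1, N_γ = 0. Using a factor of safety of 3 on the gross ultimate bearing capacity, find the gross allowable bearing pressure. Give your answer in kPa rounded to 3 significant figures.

q_all ≈ 110 kPa

Effective surcharge at the founding depth q = γ·D_f = 20.4 × 0.8 = 16.32 kPa.
q_ult = c·N_c + q·N_q
     = 61 × 5.14 + 16.32 × 1
     = 313.54 + 16.32 = 329.86 kPa.
q_all = 329.86 / 3 = 109.95 kPa.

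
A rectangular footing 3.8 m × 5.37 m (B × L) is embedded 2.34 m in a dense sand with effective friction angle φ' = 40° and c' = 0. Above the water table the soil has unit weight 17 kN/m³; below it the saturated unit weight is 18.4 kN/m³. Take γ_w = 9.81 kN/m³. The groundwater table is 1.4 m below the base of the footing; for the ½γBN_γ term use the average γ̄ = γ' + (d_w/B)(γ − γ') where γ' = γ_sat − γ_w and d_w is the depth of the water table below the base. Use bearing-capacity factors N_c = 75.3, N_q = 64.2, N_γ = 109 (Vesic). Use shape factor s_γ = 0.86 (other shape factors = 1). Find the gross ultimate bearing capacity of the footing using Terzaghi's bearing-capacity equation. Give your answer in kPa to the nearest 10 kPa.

q_ult ≈ 4640 kPa

Overburden at base level: q = 17 × 2.34 = 39.78 kPa.
The water table is 1.4 m below the base (< B = 3.8 m), so the ½γBN_γ term uses γ̄ = γ' + (d_w/B)(γ − γ') = 8.59 + (1.4/3.8)(17 − 8.59) = 11.688 kN/m³.
Surcharge term q·N_q = 39.78 × 64.2 = 2553.9 kPa; self-weight term 0.5·γ·B·N_γ·s_γ = 0.5 × 11.688 × 3.8 × 109 × 0.86 = 2081.8 kPa.
q_ult = 2553.9 + 2081.8 = 4635.7 kPa.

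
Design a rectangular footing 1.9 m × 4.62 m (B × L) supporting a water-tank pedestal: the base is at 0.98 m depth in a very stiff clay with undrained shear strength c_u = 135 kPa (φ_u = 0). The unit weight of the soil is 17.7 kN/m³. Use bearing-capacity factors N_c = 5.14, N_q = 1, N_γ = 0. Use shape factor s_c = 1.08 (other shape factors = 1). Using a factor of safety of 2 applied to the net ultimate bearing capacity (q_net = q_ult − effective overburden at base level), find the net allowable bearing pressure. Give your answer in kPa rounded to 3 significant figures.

q_all(net) ≈ 375 kPa

q = γ·D_f = 17.7 × 0.98 = 17.346 kPa.
c·N_c·s_c = 135 × 5.14 × 1.08 = 749.41 kPa
q·N_q = 17.346 × 1 = 17.346 kPa
q_ult = 749.41 + 17.346 = 766.76 kPa.
Net ultimate: q_net = 766.76 − 17.346 = 749.41 kPa.
q_all(net) = 749.41 / 2 = 374.71 kPa.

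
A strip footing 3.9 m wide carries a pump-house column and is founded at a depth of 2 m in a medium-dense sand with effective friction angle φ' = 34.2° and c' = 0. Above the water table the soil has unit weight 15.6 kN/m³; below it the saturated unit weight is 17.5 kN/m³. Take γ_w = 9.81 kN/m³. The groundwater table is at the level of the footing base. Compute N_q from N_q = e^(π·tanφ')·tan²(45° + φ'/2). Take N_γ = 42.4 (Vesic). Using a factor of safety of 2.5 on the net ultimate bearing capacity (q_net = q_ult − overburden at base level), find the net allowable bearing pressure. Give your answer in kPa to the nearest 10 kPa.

q_all(net) ≈ 620 kPa

N_q = e^(π·tan34.2°)·tan²(62.1°) = 30.17.
Effective surcharge at the founding depth q = γ·D_f = 15.6 × 2 = 31.2 kPa.
The water table coincides with the base, so in the self-weight term γ → γ' = 7.69 kN/m³.
q_ult = q·N_q + 0.5·γ·B·N_γ
     = 31.2 × 30.168 + 0.5 × 7.69 × 3.9 × 42.4
     = 941.23 + 635.81 = 1577 kPa.
q_net = 1577 − 31.2 = 1545.8 kPa.
q_all(net) = 1545.8 / 2.5 = 618.34 kPa.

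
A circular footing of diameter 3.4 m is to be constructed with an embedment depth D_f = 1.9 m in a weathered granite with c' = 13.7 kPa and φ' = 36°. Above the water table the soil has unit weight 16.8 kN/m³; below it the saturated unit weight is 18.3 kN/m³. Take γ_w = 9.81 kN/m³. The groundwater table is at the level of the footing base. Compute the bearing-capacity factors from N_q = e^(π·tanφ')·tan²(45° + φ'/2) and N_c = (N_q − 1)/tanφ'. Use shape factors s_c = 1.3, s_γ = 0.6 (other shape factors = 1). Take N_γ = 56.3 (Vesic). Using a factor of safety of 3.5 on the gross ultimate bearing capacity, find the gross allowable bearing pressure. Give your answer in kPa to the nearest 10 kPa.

q_all ≈ 740 kPa

N_q = e^(π·tan36°)·tan²(63°) = 37.75; N_c = (N_q − 1)/tanφ' = 50.59.
q = γ·D_f = 16.8 × 1.9 = 31.92 kPa.
For the ½γBN_γ term take γ' = 18.3 − 9.81 = 8.49 kN/m³ (soil below base is submerged).
c·N_c·s_c = 13.7 × 50.585 × 1.3 = 900.93 kPa
q·N_q = 31.92 × 37.752 = 1205.1 kPa
0.5·γ·B·N_γ·s_γ = 0.5 × 8.49 × 3.4 × 56.3 × 0.6 = 487.55 kPa
q_ult = 900.93 + 1205.1 + 487.55 = 2593.5 kPa.
q_all = 2593.5 / 3.5 = 741.01 kPa.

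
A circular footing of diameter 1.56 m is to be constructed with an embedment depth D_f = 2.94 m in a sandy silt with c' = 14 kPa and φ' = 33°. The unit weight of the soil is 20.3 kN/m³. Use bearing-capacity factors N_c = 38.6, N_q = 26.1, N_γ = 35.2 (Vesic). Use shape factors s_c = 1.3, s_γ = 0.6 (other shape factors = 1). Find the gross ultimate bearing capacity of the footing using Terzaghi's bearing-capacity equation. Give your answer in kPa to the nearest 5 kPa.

Overburden at base level: q = 20.3 × 2.94 = 59.682 kPa.
Cohesion term c·N_c·s_c = 14 × 38.6 × 1.3 = 702.52 kPa; surcharge term q·N_q = 59.682 × 26.1 = 1557.7 kPa; self-weight term 0.5·γ·B·N_γ·s_γ = 0.5 × 20.3 × 1.56 × 35.2 × 0.6 = 334.41 kPa.
q_ult = 702.52 + 1557.7 + 334.41 = 2594.6 kPa.

q_ult ≈ 2595 kPa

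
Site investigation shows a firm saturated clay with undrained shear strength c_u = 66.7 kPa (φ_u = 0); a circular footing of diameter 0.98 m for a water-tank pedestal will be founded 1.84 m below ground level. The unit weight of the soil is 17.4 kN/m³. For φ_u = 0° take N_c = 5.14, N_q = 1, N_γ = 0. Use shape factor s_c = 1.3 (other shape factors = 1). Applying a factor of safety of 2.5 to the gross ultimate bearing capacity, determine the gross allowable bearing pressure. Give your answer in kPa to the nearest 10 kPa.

q = γ·D_f = 17.4 × 1.84 = 32.016 kPa.
c·N_c·s_c = 66.7 × 5.14 × 1.3 = 445.69 kPa
q·N_q = 32.016 × 1 = 32.016 kPa
q_ult = 445.69 + 32.016 = 477.71 kPa.
q_all = q_ult / FS = 477.71 / 2.5 = 191.08 kPa.

q_all ≈ 190 kPa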